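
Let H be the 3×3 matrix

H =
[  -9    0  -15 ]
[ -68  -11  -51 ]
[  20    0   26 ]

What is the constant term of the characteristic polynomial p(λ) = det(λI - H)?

p(0) = det(0·I − H) = det(−H) = (−1)^3·det(H).
det(H) = -726, so p(0) = 726.

726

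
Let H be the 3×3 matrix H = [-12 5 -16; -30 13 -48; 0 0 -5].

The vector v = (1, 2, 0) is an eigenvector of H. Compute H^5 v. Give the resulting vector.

(-32, -64, 0)

First find the eigenvalue: Hv = (-2, -4, 0) = -2·(1, 2, 0), so λ = -2.
Then H^5 v = λ^5·v = (-2)^5·(1, 2, 0) = -32·(1, 2, 0) = (-32, -64, 0).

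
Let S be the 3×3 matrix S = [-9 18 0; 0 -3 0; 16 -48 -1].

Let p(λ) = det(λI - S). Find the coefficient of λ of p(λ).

39

p(λ) = λ^3 + 13λ^2 + 39λ + 27.
The coefficient of λ is 39.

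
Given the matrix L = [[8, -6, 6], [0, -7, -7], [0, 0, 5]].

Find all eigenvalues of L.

L is upper triangular, so its eigenvalues are the diagonal entries.
Diagonal: 8, -7, 5.

-7, 5, 8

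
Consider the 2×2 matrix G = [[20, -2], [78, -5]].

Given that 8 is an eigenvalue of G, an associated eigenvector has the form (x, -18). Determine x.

We need (G - 8I)v = 0.
G - 8I = [[12, -2], [78, -13]].
Row 1: (12)·x + (-2)·-18 = 0
Row 2: (78)·x + (-13)·-18 = 0
Solving gives x = -3.
Check: G·(-3, -18) = (-24, -144) = 8·(-3, -18).

-3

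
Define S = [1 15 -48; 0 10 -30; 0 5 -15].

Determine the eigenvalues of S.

-5, 0, 1

Set up det(μI - S) = 0.
Cofactor expansion gives p(μ) = μ^3 + 4μ^2 - 5μ.
Try μ = 0: p(0) = 0, so 0 is a root.
Factor out μ: p(μ) = μ·(μ^2 + 4μ - 5).
The quadratic factors as (μ + 5)·(μ - 1).
Eigenvalues: -5, 0, 1.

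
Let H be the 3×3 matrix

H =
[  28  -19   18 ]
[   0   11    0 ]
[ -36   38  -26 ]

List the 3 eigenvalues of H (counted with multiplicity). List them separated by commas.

-8, 10, 11

Set up det(λI - H) = 0.
Expanding the 3×3 determinant: p(λ) = λ^3 - 13λ^2 - 58λ + 880.
Rational-root test: λ = -8 gives p(-8) = 0.
Factor out (λ + 8): p(λ) = (λ + 8)·(λ^2 - 21λ + 110).
The quadratic factors as (λ - 10)·(λ - 11).
Eigenvalues: -8, 10, 11.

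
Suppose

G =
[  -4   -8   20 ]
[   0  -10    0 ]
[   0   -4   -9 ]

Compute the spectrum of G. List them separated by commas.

-10, -9, -4

Compute the characteristic polynomial p(r) = det(rI - G).
Expanding the 3×3 determinant: p(r) = r^3 + 23r^2 + 166r + 360.
Try r = -10: p(-10) = 0, so -10 is a root.
Dividing by (r + 10) leaves r^2 + 13r + 36.
The quadratic factors as (r + 9)·(r + 4).
Eigenvalues: -10, -9, -4.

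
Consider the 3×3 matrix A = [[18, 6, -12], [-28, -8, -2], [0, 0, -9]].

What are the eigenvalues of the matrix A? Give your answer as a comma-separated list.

The characteristic polynomial is p(lambda) = det(lambda·I - A).
Expanding the 3×3 determinant: p(lambda) = lambda^3 - lambda^2 - 66·lambda + 216.
Since p(4) = 0, lambda = 4 is a root.
Dividing by (lambda - 4) leaves lambda^2 + 3·lambda - 54.
The quadratic factors as (lambda + 9)·(lambda - 6).
Eigenvalues: -9, 4, 6.

-9, 4, 6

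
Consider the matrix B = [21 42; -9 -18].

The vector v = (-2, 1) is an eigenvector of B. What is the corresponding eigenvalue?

Compute Bv: B·(-2, 1) = (0, 0).
Since Bv = λv, compare component 1: 0 = λ·-2, so λ = 0.

0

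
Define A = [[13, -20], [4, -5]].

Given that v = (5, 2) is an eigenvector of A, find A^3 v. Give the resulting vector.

(625, 250)

First find the eigenvalue: Av = (25, 10) = 5·(5, 2), so λ = 5.
Then A^3 v = λ^3·v = 5^3·(5, 2) = 125·(5, 2) = (625, 250).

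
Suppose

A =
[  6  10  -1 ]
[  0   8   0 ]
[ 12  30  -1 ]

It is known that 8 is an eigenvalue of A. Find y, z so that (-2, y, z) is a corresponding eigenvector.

We need (A - 8I)v = 0.
A - 8I = [[-2, 10, -1], [0, 0, 0], [12, 30, -9]].
Row 1: (-2)·-2 + (10)·y + (-1)·z = 0
Row 2: (0)·-2 + (0)·y + (0)·z = 0
Row 3: (12)·-2 + (30)·y + (-9)·z = 0
Solving gives y = -1, z = -6.
Check: A·(-2, -1, -6) = (-16, -8, -48) = 8·(-2, -1, -6).

-1, -6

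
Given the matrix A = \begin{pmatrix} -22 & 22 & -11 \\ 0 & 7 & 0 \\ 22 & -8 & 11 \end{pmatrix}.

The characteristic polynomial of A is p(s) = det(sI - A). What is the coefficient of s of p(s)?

p(s) = s^3 + 4s^2 - 77s.
The coefficient of s is -77.

-77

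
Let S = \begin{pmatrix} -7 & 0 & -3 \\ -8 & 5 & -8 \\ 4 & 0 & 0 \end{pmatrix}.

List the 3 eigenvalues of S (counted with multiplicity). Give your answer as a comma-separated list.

The characteristic polynomial is p(t) = det(tI - S).
Cofactor expansion gives p(t) = t^3 + 2t^2 - 23t - 60.
Since p(5) = 0, t = 5 is a root.
Dividing by (t - 5) leaves t^2 + 7t + 12.
The quadratic factors as (t + 4)·(t + 3).
Eigenvalues: -4, -3, 5.

-4, -3, 5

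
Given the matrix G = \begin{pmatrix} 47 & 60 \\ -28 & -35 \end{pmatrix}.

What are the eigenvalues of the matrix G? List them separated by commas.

5, 7

det(G - rI) = (47 - r)(-35 - r) - (60)·(-28) = r^2 - 12r + 35.
This factors as (r - 5)·(r - 7) = 0.
Eigenvalues: 5, 7.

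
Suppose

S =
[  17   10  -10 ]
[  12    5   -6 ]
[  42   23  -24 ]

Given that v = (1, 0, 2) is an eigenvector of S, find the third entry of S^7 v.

-4374

First find the eigenvalue: Sv = (-3, 0, -6) = -3·(1, 0, 2), so λ = -3.
Then S^7 v = λ^7·v = (-3)^7·(1, 0, 2) = -2187·(1, 0, 2) = (-2187, 0, -4374).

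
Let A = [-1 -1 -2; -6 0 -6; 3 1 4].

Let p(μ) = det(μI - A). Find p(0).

0

p(0) = det(0·I − A) = det(−A) = (−1)^3·det(A).
det(A) = 0, so p(0) = 0.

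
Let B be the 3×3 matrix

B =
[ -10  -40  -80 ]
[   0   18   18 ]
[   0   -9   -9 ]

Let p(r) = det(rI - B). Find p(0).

0

p(0) = det(0·I − B) = det(−B) = (−1)^3·det(B).
det(B) = 0, so p(0) = 0.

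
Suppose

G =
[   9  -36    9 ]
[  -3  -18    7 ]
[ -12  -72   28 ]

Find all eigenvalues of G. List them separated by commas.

Set up det(λI - G) = 0.
Expanding the 3×3 determinant: p(λ) = λ^3 - 19λ^2 + 90λ.
Since p(0) = 0, λ = 0 is a root.
Dividing by λ leaves λ^2 - 19λ + 90.
The quadratic factors as (λ - 9)·(λ - 10).
Eigenvalues: 0, 9, 10.

0, 9, 10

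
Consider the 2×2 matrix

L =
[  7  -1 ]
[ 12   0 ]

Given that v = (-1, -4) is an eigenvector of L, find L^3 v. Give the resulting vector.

First find the eigenvalue: Lv = (-3, -12) = 3·(-1, -4), so λ = 3.
Then L^3 v = λ^3·v = 3^3·(-1, -4) = 27·(-1, -4) = (-27, -108).

(-27, -108)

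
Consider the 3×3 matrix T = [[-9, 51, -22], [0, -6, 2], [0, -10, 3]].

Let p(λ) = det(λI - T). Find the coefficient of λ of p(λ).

29

p(λ) = λ^3 + 12λ^2 + 29λ + 18.
The coefficient of λ is 29.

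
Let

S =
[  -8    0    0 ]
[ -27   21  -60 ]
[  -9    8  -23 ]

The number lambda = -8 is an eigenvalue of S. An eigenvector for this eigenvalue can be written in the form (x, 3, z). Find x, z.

1, 1

We need (S + 8I)v = 0.
S + 8I = [[0, 0, 0], [-27, 29, -60], [-9, 8, -15]].
Row 1: (0)·x + (0)·3 + (0)·z = 0
Row 2: (-27)·x + (29)·3 + (-60)·z = 0
Row 3: (-9)·x + (8)·3 + (-15)·z = 0
Solving gives x = 1, z = 1.
Check: S·(1, 3, 1) = (-8, -24, -8) = -8·(1, 3, 1).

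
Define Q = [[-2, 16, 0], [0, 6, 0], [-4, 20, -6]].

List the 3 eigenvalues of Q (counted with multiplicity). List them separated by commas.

-6, -2, 6

The characteristic polynomial is p(s) = det(sI - Q).
Cofactor expansion gives p(s) = s^3 + 2s^2 - 36s - 72.
Since p(-6) = 0, s = -6 is a root.
Dividing by (s + 6) leaves s^2 - 4s - 12.
The quadratic factors as (s + 2)·(s - 6).
Eigenvalues: -6, -2, 6.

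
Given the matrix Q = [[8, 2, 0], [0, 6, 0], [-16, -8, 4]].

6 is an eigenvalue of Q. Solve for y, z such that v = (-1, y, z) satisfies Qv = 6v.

We need (Q - 6I)v = 0.
Q - 6I = [[2, 2, 0], [0, 0, 0], [-16, -8, -2]].
Row 1: (2)·-1 + (2)·y + (0)·z = 0
Row 2: (0)·-1 + (0)·y + (0)·z = 0
Row 3: (-16)·-1 + (-8)·y + (-2)·z = 0
Solving gives y = 1, z = 4.
Check: Q·(-1, 1, 4) = (-6, 6, 24) = 6·(-1, 1, 4).

1, 4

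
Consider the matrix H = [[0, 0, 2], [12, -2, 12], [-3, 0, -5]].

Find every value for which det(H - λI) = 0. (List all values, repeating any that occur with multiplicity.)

-3, -2, -2

Compute the characteristic polynomial p(t) = det(tI - H).
Cofactor expansion gives p(t) = t^3 + 7t^2 + 16t + 12.
Try t = -3: p(-3) = 0, so -3 is a root.
Factor out (t + 3): p(t) = (t + 3)·(t^2 + 4t + 4).
The quadratic factor is (t + 2)^2.
Eigenvalues: -3, -2, -2.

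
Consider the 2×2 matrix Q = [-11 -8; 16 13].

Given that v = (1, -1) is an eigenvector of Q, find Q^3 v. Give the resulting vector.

First find the eigenvalue: Qv = (-3, 3) = -3·(1, -1), so λ = -3.
Then Q^3 v = λ^3·v = (-3)^3·(1, -1) = -27·(1, -1) = (-27, 27).

(-27, 27)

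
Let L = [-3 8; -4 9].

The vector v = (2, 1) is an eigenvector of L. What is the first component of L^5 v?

First find the eigenvalue: Lv = (2, 1) = 1·(2, 1), so λ = 1.
Then L^5 v = λ^5·v = 1^5·(2, 1) = 1·(2, 1) = (2, 1).

2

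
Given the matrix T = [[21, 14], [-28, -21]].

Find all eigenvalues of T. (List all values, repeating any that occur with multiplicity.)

-7, 7

det(T - lambda·I) = (21 - lambda)(-21 - lambda) - (14)·(-28) = lambda^2 - 49.
This factors as (lambda + 7)·(lambda - 7) = 0.
Eigenvalues: -7, 7.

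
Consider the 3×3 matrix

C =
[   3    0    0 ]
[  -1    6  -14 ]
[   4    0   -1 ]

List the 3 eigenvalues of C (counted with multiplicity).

The characteristic polynomial is p(r) = det(rI - C).
Cofactor expansion gives p(r) = r^3 - 8r^2 + 9r + 18.
Since p(6) = 0, r = 6 is a root.
Dividing by (r - 6) leaves r^2 - 2r - 3.
The quadratic factors as (r + 1)·(r - 3).
Eigenvalues: -1, 3, 6.

-1, 3, 6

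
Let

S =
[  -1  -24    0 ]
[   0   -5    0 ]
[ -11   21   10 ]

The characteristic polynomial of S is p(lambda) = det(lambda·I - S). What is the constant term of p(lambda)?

-50

p(lambda) = lambda^3 - 4·lambda^2 - 55·lambda - 50.
The constant term is -50.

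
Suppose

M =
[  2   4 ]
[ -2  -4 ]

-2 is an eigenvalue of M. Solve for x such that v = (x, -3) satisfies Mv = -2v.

We need (M + 2I)v = 0.
M + 2I = [[4, 4], [-2, -2]].
Row 1: (4)·x + (4)·-3 = 0
Row 2: (-2)·x + (-2)·-3 = 0
Solving gives x = 3.
Check: M·(3, -3) = (-6, 6) = -2·(3, -3).

3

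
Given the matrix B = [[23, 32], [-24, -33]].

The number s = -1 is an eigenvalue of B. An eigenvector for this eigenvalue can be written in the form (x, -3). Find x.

We need (B + 1I)v = 0.
B + 1I = [[24, 32], [-24, -32]].
Row 1: (24)·x + (32)·-3 = 0
Row 2: (-24)·x + (-32)·-3 = 0
Solving gives x = 4.
Check: B·(4, -3) = (-4, 3) = -1·(4, -3).

4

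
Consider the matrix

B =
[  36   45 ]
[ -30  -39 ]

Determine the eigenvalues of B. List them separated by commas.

det(B - μI) = (36 - μ)(-39 - μ) - (45)·(-30) = μ^2 + 3μ - 54.
This factors as (μ + 9)·(μ - 6) = 0.
Eigenvalues: -9, 6.

-9, 6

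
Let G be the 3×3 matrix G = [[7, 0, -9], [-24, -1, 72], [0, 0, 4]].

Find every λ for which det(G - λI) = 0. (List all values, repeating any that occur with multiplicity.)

Set up det(lambda·I - G) = 0.
Expanding the 3×3 determinant: p(lambda) = lambda^3 - 10·lambda^2 + 17·lambda + 28.
Rational-root test: lambda = 7 gives p(7) = 0.
Factor out (lambda - 7): p(lambda) = (lambda - 7)·(lambda^2 - 3·lambda - 4).
The quadratic factors as (lambda + 1)·(lambda - 4).
Eigenvalues: -1, 4, 7.

-1, 4, 7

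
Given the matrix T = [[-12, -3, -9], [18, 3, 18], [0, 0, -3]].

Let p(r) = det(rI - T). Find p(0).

p(0) = det(0·I − T) = det(−T) = (−1)^3·det(T).
det(T) = -54, so p(0) = 54.

54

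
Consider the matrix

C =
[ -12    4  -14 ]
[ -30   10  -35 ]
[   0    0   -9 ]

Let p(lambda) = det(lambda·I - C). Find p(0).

p(0) = det(0·I − C) = det(−C) = (−1)^3·det(C).
det(C) = 0, so p(0) = 0.

0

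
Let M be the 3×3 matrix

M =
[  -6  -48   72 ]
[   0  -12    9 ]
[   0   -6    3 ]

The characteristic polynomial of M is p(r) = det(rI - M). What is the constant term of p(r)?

p(r) = r^3 + 15r^2 + 72r + 108.
The constant term is 108.

108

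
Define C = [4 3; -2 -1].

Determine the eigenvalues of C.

1, 2

det(C - tI) = (4 - t)(-1 - t) - (3)·(-2) = t^2 - 3t + 2.
This factors as (t - 1)·(t - 2) = 0.
Eigenvalues: 1, 2.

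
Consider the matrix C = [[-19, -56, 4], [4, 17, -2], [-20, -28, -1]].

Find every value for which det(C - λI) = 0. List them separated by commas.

-11, 3, 5

Set up det(rI - C) = 0.
Expanding along the first row, p(r) = r^3 + 3r^2 - 73r + 165.
Rational-root test: r = 3 gives p(3) = 0.
Dividing by (r - 3) leaves r^2 + 6r - 55.
The quadratic factors as (r + 11)·(r - 5).
Eigenvalues: -11, 3, 5.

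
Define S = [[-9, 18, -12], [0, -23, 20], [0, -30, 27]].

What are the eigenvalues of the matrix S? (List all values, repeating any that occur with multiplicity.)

-9, -3, 7

Set up det(sI - S) = 0.
Expanding the 3×3 determinant: p(s) = s^3 + 5s^2 - 57s - 189.
Try s = -3: p(-3) = 0, so -3 is a root.
Dividing by (s + 3) leaves s^2 + 2s - 63.
The quadratic factors as (s + 9)·(s - 7).
Eigenvalues: -9, -3, 7.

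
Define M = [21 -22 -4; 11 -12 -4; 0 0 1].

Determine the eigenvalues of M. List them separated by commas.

-1, 1, 10

Compute the characteristic polynomial p(t) = det(tI - M).
Cofactor expansion gives p(t) = t^3 - 10t^2 - t + 10.
Try t = -1: p(-1) = 0, so -1 is a root.
Factor out (t + 1): p(t) = (t + 1)·(t^2 - 11t + 10).
The quadratic factors as (t - 1)·(t - 10).
Eigenvalues: -1, 1, 10.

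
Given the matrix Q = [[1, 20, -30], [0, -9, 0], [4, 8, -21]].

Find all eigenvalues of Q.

The characteristic polynomial is p(μ) = det(μI - Q).
Expanding along the first row, p(μ) = μ^3 + 29μ^2 + 279μ + 891.
Since p(-9) = 0, μ = -9 is a root.
Factor out (μ + 9): p(μ) = (μ + 9)·(μ^2 + 20μ + 99).
The quadratic factors as (μ + 11)·(μ + 9).
Eigenvalues: -11, -9, -9.

-11, -9, -9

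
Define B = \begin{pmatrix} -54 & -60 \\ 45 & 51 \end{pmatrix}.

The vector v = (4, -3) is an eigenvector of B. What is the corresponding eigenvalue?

Compute Bv: B·(4, -3) = (-36, 27).
Since Bv = λv, compare component 1: -36 = λ·4, so λ = -9.

-9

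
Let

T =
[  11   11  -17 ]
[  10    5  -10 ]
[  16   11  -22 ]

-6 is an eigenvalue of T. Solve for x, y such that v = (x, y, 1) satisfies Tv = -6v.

1, 0

We need (T + 6I)v = 0.
T + 6I = [[17, 11, -17], [10, 11, -10], [16, 11, -16]].
Row 1: (17)·x + (11)·y + (-17)·1 = 0
Row 2: (10)·x + (11)·y + (-10)·1 = 0
Row 3: (16)·x + (11)·y + (-16)·1 = 0
Solving gives x = 1, y = 0.
Check: T·(1, 0, 1) = (-6, 0, -6) = -6·(1, 0, 1).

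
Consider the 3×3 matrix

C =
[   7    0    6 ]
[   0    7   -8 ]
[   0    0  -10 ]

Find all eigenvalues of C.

-10, 7, 7

C is upper triangular, so its eigenvalues are the diagonal entries.
Diagonal: 7, 7, -10.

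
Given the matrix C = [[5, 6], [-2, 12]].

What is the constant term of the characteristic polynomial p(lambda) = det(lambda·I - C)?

72

p(0) = det(0·I − C) = det(−C) = (−1)^2·det(C).
det(C) = 72, so p(0) = 72.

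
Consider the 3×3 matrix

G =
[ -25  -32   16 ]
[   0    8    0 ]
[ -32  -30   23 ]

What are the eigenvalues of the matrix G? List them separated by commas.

The characteristic polynomial is p(s) = det(sI - G).
Expanding along the first row, p(s) = s^3 - 6s^2 - 79s + 504.
Since p(7) = 0, s = 7 is a root.
Dividing by (s - 7) leaves s^2 + s - 72.
The quadratic factors as (s + 9)·(s - 8).
Eigenvalues: -9, 7, 8.

-9, 7, 8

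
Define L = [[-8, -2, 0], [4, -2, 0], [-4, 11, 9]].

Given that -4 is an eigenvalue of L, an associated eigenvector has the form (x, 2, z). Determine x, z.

-1, -2

We need (L + 4I)v = 0.
L + 4I = [[-4, -2, 0], [4, 2, 0], [-4, 11, 13]].
Row 1: (-4)·x + (-2)·2 + (0)·z = 0
Row 2: (4)·x + (2)·2 + (0)·z = 0
Row 3: (-4)·x + (11)·2 + (13)·z = 0
Solving gives x = -1, z = -2.
Check: L·(-1, 2, -2) = (4, -8, 8) = -4·(-1, 2, -2).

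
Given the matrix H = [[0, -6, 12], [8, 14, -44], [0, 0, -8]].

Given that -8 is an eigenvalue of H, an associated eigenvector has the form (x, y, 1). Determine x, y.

We need (H + 8I)v = 0.
H + 8I = [[8, -6, 12], [8, 22, -44], [0, 0, 0]].
Row 1: (8)·x + (-6)·y + (12)·1 = 0
Row 2: (8)·x + (22)·y + (-44)·1 = 0
Row 3: (0)·x + (0)·y + (0)·1 = 0
Solving gives x = 0, y = 2.
Check: H·(0, 2, 1) = (0, -16, -8) = -8·(0, 2, 1).

0, 2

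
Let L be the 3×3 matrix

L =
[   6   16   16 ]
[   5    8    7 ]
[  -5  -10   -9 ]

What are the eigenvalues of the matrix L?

-2, 1, 6

Compute the characteristic polynomial p(t) = det(tI - L).
Expanding along the first row, p(t) = t^3 - 5t^2 - 8t + 12.
Rational-root test: t = 6 gives p(6) = 0.
Factor out (t - 6): p(t) = (t - 6)·(t^2 + t - 2).
The quadratic factors as (t + 2)·(t - 1).
Eigenvalues: -2, 1, 6.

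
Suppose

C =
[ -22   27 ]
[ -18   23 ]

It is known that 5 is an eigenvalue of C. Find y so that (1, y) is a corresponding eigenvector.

We need (C - 5I)v = 0.
C - 5I = [[-27, 27], [-18, 18]].
Row 1: (-27)·1 + (27)·y = 0
Row 2: (-18)·1 + (18)·y = 0
Solving gives y = 1.
Check: C·(1, 1) = (5, 5) = 5·(1, 1).

1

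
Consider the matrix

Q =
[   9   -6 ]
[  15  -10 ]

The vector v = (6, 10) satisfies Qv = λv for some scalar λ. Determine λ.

-1

Compute Qv: Q·(6, 10) = (-6, -10).
Since Qv = λv, compare component 1: -6 = λ·6, so λ = -1.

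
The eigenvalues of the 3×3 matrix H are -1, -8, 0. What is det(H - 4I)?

-240

If H has eigenvalues -1, -8, 0, then H - 4I has eigenvalues -5, -12, -4.
det(H - 4I) = (-5) · (-12) · (-4) = -240.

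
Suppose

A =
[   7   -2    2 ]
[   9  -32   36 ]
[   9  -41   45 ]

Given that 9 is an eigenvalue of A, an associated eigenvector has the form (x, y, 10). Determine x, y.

We need (A - 9I)v = 0.
A - 9I = [[-2, -2, 2], [9, -41, 36], [9, -41, 36]].
Row 1: (-2)·x + (-2)·y + (2)·10 = 0
Row 2: (9)·x + (-41)·y + (36)·10 = 0
Row 3: (9)·x + (-41)·y + (36)·10 = 0
Solving gives x = 1, y = 9.
Check: A·(1, 9, 10) = (9, 81, 90) = 9·(1, 9, 10).

1, 9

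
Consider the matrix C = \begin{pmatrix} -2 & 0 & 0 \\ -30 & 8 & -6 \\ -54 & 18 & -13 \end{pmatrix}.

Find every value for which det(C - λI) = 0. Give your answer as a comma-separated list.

Compute the characteristic polynomial p(λ) = det(λI - C).
Expanding along the first row, p(λ) = λ^3 + 7λ^2 + 14λ + 8.
Rational-root test: λ = -4 gives p(-4) = 0.
Dividing by (λ + 4) leaves λ^2 + 3λ + 2.
The quadratic factors as (λ + 2)·(λ + 1).
Eigenvalues: -4, -2, -1.

-4, -2, -1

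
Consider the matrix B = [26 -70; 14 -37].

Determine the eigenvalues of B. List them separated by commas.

det(B - lambda·I) = (26 - lambda)(-37 - lambda) - (-70)·(14) = lambda^2 + 11·lambda + 18.
This factors as (lambda + 9)·(lambda + 2) = 0.
Eigenvalues: -9, -2.

-9, -2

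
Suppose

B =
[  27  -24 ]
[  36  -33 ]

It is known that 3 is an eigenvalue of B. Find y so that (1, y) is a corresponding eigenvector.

We need (B - 3I)v = 0.
B - 3I = [[24, -24], [36, -36]].
Row 1: (24)·1 + (-24)·y = 0
Row 2: (36)·1 + (-36)·y = 0
Solving gives y = 1.
Check: B·(1, 1) = (3, 3) = 3·(1, 1).

1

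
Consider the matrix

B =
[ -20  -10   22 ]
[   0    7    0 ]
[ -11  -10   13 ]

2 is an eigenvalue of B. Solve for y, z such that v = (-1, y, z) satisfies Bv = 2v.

We need (B - 2I)v = 0.
B - 2I = [[-22, -10, 22], [0, 5, 0], [-11, -10, 11]].
Row 1: (-22)·-1 + (-10)·y + (22)·z = 0
Row 2: (0)·-1 + (5)·y + (0)·z = 0
Row 3: (-11)·-1 + (-10)·y + (11)·z = 0
Solving gives y = 0, z = -1.
Check: B·(-1, 0, -1) = (-2, 0, -2) = 2·(-1, 0, -1).

0, -1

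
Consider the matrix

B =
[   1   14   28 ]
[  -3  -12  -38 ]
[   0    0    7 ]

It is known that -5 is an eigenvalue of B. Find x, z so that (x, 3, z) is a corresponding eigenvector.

We need (B + 5I)v = 0.
B + 5I = [[6, 14, 28], [-3, -7, -38], [0, 0, 12]].
Row 1: (6)·x + (14)·3 + (28)·z = 0
Row 2: (-3)·x + (-7)·3 + (-38)·z = 0
Row 3: (0)·x + (0)·3 + (12)·z = 0
Solving gives x = -7, z = 0.
Check: B·(-7, 3, 0) = (35, -15, 0) = -5·(-7, 3, 0).

-7, 0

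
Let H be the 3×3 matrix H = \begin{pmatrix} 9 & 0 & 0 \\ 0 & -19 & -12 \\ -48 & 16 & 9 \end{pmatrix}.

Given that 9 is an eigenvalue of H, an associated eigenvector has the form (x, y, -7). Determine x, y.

1, 3

We need (H - 9I)v = 0.
H - 9I = [[0, 0, 0], [0, -28, -12], [-48, 16, 0]].
Row 1: (0)·x + (0)·y + (0)·-7 = 0
Row 2: (0)·x + (-28)·y + (-12)·-7 = 0
Row 3: (-48)·x + (16)·y + (0)·-7 = 0
Solving gives x = 1, y = 3.
Check: H·(1, 3, -7) = (9, 27, -63) = 9·(1, 3, -7).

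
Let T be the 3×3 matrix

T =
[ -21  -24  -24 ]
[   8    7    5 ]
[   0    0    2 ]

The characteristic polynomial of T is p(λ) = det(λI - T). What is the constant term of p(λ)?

p(λ) = λ^3 + 12λ^2 + 17λ - 90.
The constant term is -90.

-90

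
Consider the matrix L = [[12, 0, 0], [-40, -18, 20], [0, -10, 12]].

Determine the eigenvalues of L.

-8, 2, 12

Set up det(tI - L) = 0.
Expanding the 3×3 determinant: p(t) = t^3 - 6t^2 - 88t + 192.
Rational-root test: t = 2 gives p(2) = 0.
Dividing by (t - 2) leaves t^2 - 4t - 96.
The quadratic factors as (t + 8)·(t - 12).
Eigenvalues: -8, 2, 12.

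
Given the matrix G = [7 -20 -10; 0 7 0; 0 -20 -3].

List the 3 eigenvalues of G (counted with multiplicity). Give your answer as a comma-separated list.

-3, 7, 7

Compute the characteristic polynomial p(μ) = det(μI - G).
Expanding along the first row, p(μ) = μ^3 - 11μ^2 + 7μ + 147.
Rational-root test: μ = -3 gives p(-3) = 0.
Dividing by (μ + 3) leaves μ^2 - 14μ + 49.
The quadratic factor is (μ - 7)^2.
Eigenvalues: -3, 7, 7.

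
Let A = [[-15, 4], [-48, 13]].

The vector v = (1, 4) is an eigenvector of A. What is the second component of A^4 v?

First find the eigenvalue: Av = (1, 4) = 1·(1, 4), so λ = 1.
Then A^4 v = λ^4·v = 1^4·(1, 4) = 1·(1, 4) = (1, 4).

4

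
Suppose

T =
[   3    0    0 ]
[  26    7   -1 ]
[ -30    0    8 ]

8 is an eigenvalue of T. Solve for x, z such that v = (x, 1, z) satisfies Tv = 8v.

We need (T - 8I)v = 0.
T - 8I = [[-5, 0, 0], [26, -1, -1], [-30, 0, 0]].
Row 1: (-5)·x + (0)·1 + (0)·z = 0
Row 2: (26)·x + (-1)·1 + (-1)·z = 0
Row 3: (-30)·x + (0)·1 + (0)·z = 0
Solving gives x = 0, z = -1.
Check: T·(0, 1, -1) = (0, 8, -8) = 8·(0, 1, -1).

0, -1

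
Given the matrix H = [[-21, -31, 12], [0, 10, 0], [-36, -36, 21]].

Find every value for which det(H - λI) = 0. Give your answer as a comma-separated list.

-3, 3, 10

Compute the characteristic polynomial p(lambda) = det(lambda·I - H).
Expanding the 3×3 determinant: p(lambda) = lambda^3 - 10·lambda^2 - 9·lambda + 90.
Try lambda = -3: p(-3) = 0, so -3 is a root.
Dividing by (lambda + 3) leaves lambda^2 - 13·lambda + 30.
The quadratic factors as (lambda - 3)·(lambda - 10).
Eigenvalues: -3, 3, 10.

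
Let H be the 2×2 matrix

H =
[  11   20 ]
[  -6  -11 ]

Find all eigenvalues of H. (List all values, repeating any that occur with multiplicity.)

det(H - rI) = (11 - r)(-11 - r) - (20)·(-6) = r^2 - 1.
This factors as (r + 1)·(r - 1) = 0.
Eigenvalues: -1, 1.

-1, 1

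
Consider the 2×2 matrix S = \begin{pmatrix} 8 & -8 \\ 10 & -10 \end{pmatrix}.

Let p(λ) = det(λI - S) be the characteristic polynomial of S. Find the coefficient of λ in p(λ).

2

The coefficient of λ of det(λI - S) is −trace(S).
trace(S) = (8) + (-10) = -2, so the coefficient is 2.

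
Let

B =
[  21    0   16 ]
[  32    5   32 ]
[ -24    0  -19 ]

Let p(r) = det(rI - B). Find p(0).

p(0) = det(0·I − B) = det(−B) = (−1)^3·det(B).
det(B) = -75, so p(0) = 75.

75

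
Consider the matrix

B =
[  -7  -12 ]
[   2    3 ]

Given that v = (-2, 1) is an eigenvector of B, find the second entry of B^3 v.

First find the eigenvalue: Bv = (2, -1) = -1·(-2, 1), so λ = -1.
Then B^3 v = λ^3·v = (-1)^3·(-2, 1) = -1·(-2, 1) = (2, -1).

-1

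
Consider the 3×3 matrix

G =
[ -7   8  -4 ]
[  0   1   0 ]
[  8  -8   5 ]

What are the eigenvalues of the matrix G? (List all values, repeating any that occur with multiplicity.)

Set up det(rI - G) = 0.
Expanding the 3×3 determinant: p(r) = r^3 + r^2 - 5r + 3.
Rational-root test: r = -3 gives p(-3) = 0.
Dividing by (r + 3) leaves r^2 - 2r + 1.
The quadratic factor is (r - 1)^2.
Eigenvalues: -3, 1, 1.

-3, 1, 1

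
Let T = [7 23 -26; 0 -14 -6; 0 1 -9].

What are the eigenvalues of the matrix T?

-12, -11, 7

The characteristic polynomial is p(s) = det(sI - T).
Expanding the 3×3 determinant: p(s) = s^3 + 16s^2 - 29s - 924.
Rational-root test: s = -11 gives p(-11) = 0.
Factor out (s + 11): p(s) = (s + 11)·(s^2 + 5s - 84).
The quadratic factors as (s + 12)·(s - 7).
Eigenvalues: -12, -11, 7.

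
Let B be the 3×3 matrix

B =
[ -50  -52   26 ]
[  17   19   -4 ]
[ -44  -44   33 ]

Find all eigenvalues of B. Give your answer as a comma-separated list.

-11, 2, 11

Compute the characteristic polynomial p(lambda) = det(lambda·I - B).
Expanding along the first row, p(lambda) = lambda^3 - 2·lambda^2 - 121·lambda + 242.
Rational-root test: lambda = 11 gives p(11) = 0.
Dividing by (lambda - 11) leaves lambda^2 + 9·lambda - 22.
The quadratic factors as (lambda + 11)·(lambda - 2).
Eigenvalues: -11, 2, 11.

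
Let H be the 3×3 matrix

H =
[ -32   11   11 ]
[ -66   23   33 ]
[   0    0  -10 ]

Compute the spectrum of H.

The characteristic polynomial is p(μ) = det(μI - H).
Expanding the 3×3 determinant: p(μ) = μ^3 + 19μ^2 + 80μ - 100.
Try μ = 1: p(1) = 0, so 1 is a root.
Dividing by (μ - 1) leaves μ^2 + 20μ + 100.
The quadratic factor is (μ + 10)^2.
Eigenvalues: -10, -10, 1.

-10, -10, 1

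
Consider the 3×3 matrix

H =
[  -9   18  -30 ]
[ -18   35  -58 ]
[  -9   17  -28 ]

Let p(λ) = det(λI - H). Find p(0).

0

p(0) = det(0·I − H) = det(−H) = (−1)^3·det(H).
det(H) = 0, so p(0) = 0.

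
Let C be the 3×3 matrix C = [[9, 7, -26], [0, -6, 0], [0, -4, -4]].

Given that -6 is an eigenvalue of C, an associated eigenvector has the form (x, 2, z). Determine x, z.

We need (C + 6I)v = 0.
C + 6I = [[15, 7, -26], [0, 0, 0], [0, -4, 2]].
Row 1: (15)·x + (7)·2 + (-26)·z = 0
Row 2: (0)·x + (0)·2 + (0)·z = 0
Row 3: (0)·x + (-4)·2 + (2)·z = 0
Solving gives x = 6, z = 4.
Check: C·(6, 2, 4) = (-36, -12, -24) = -6·(6, 2, 4).

6, 4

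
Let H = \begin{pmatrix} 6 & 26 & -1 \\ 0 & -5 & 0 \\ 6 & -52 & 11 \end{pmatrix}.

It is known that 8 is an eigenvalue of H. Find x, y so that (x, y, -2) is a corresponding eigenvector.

We need (H - 8I)v = 0.
H - 8I = [[-2, 26, -1], [0, -13, 0], [6, -52, 3]].
Row 1: (-2)·x + (26)·y + (-1)·-2 = 0
Row 2: (0)·x + (-13)·y + (0)·-2 = 0
Row 3: (6)·x + (-52)·y + (3)·-2 = 0
Solving gives x = 1, y = 0.
Check: H·(1, 0, -2) = (8, 0, -16) = 8·(1, 0, -2).

1, 0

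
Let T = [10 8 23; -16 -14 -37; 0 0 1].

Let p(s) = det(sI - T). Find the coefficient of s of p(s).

-16

p(s) = s^3 + 3s^2 - 16s + 12.
The coefficient of s is -16.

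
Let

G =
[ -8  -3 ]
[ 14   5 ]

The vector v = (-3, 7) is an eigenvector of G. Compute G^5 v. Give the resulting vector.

First find the eigenvalue: Gv = (3, -7) = -1·(-3, 7), so λ = -1.
Then G^5 v = λ^5·v = (-1)^5·(-3, 7) = -1·(-3, 7) = (3, -7).

(3, -7)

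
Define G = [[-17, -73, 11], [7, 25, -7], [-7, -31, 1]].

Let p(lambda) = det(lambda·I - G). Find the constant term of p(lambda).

p(lambda) = lambda^3 - 9·lambda^2 - 46·lambda + 264.
The constant term is 264.

264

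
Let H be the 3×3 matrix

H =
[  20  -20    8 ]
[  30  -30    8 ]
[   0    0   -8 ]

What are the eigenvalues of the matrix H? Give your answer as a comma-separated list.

-10, -8, 0

Compute the characteristic polynomial p(t) = det(tI - H).
Expanding the 3×3 determinant: p(t) = t^3 + 18t^2 + 80t.
Try t = -10: p(-10) = 0, so -10 is a root.
Factor out (t + 10): p(t) = (t + 10)·(t^2 + 8t).
The quadratic factors as (t + 8)·t.
Eigenvalues: -10, -8, 0.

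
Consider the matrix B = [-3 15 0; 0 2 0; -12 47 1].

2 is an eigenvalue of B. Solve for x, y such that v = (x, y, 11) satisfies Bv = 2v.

We need (B - 2I)v = 0.
B - 2I = [[-5, 15, 0], [0, 0, 0], [-12, 47, -1]].
Row 1: (-5)·x + (15)·y + (0)·11 = 0
Row 2: (0)·x + (0)·y + (0)·11 = 0
Row 3: (-12)·x + (47)·y + (-1)·11 = 0
Solving gives x = 3, y = 1.
Check: B·(3, 1, 11) = (6, 2, 22) = 2·(3, 1, 11).

3, 1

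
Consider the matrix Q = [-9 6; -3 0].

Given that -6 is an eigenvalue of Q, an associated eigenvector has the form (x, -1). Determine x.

-2

We need (Q + 6I)v = 0.
Q + 6I = [[-3, 6], [-3, 6]].
Row 1: (-3)·x + (6)·-1 = 0
Row 2: (-3)·x + (6)·-1 = 0
Solving gives x = -2.
Check: Q·(-2, -1) = (12, 6) = -6·(-2, -1).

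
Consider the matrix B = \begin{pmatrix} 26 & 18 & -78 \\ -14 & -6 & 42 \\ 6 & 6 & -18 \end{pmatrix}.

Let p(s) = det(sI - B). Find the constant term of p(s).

0

p(s) = s^3 - 2s^2 - 48s.
The constant term is 0.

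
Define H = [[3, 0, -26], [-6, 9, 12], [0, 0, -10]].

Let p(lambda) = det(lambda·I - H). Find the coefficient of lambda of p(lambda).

-93

p(lambda) = lambda^3 - 2·lambda^2 - 93·lambda + 270.
The coefficient of lambda is -93.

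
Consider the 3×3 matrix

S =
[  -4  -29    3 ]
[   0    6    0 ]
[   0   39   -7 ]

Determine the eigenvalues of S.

Compute the characteristic polynomial p(r) = det(rI - S).
Cofactor expansion gives p(r) = r^3 + 5r^2 - 38r - 168.
Since p(-7) = 0, r = -7 is a root.
Dividing by (r + 7) leaves r^2 - 2r - 24.
The quadratic factors as (r + 4)·(r - 6).
Eigenvalues: -7, -4, 6.

-7, -4, 6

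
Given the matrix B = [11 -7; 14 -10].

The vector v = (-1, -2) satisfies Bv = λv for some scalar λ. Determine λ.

-3

Compute Bv: B·(-1, -2) = (3, 6).
Since Bv = λv, compare component 1: 3 = λ·-1, so λ = -3.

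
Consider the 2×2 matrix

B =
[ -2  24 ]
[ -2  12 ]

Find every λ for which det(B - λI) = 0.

4, 6

det(B - rI) = (-2 - r)(12 - r) - (24)·(-2) = r^2 - 10r + 24.
This factors as (r - 4)·(r - 6) = 0.
Eigenvalues: 4, 6.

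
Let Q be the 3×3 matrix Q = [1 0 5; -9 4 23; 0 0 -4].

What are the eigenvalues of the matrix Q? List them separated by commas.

Set up det(μI - Q) = 0.
Expanding along the first row, p(μ) = μ^3 - μ^2 - 16μ + 16.
Since p(1) = 0, μ = 1 is a root.
Dividing by (μ - 1) leaves μ^2 - 16.
The quadratic factors as (μ + 4)·(μ - 4).
Eigenvalues: -4, 1, 4.

-4, 1, 4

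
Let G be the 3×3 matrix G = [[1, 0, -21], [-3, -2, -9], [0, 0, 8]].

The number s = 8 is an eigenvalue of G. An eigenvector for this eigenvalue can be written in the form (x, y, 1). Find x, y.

-3, 0

We need (G - 8I)v = 0.
G - 8I = [[-7, 0, -21], [-3, -10, -9], [0, 0, 0]].
Row 1: (-7)·x + (0)·y + (-21)·1 = 0
Row 2: (-3)·x + (-10)·y + (-9)·1 = 0
Row 3: (0)·x + (0)·y + (0)·1 = 0
Solving gives x = -3, y = 0.
Check: G·(-3, 0, 1) = (-24, 0, 8) = 8·(-3, 0, 1).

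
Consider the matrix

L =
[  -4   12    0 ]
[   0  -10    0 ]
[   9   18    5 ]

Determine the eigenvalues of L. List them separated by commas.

The characteristic polynomial is p(λ) = det(λI - L).
Expanding the 3×3 determinant: p(λ) = λ^3 + 9λ^2 - 30λ - 200.
Try λ = 5: p(5) = 0, so 5 is a root.
Dividing by (λ - 5) leaves λ^2 + 14λ + 40.
The quadratic factors as (λ + 10)·(λ + 4).
Eigenvalues: -10, -4, 5.

-10, -4, 5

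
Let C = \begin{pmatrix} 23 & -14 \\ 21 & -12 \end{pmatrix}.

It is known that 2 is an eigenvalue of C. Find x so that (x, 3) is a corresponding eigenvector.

2

We need (C - 2I)v = 0.
C - 2I = [[21, -14], [21, -14]].
Row 1: (21)·x + (-14)·3 = 0
Row 2: (21)·x + (-14)·3 = 0
Solving gives x = 2.
Check: C·(2, 3) = (4, 6) = 2·(2, 3).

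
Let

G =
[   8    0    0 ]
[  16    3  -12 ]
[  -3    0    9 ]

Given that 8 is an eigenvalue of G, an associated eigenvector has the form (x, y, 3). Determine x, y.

1, -4

We need (G - 8I)v = 0.
G - 8I = [[0, 0, 0], [16, -5, -12], [-3, 0, 1]].
Row 1: (0)·x + (0)·y + (0)·3 = 0
Row 2: (16)·x + (-5)·y + (-12)·3 = 0
Row 3: (-3)·x + (0)·y + (1)·3 = 0
Solving gives x = 1, y = -4.
Check: G·(1, -4, 3) = (8, -32, 24) = 8·(1, -4, 3).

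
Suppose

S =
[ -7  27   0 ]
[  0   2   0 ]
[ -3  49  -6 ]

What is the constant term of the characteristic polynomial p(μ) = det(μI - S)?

-84

p(0) = det(0·I − S) = det(−S) = (−1)^3·det(S).
det(S) = 84, so p(0) = -84.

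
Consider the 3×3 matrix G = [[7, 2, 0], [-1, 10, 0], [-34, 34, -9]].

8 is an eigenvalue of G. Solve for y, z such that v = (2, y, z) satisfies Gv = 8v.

We need (G - 8I)v = 0.
G - 8I = [[-1, 2, 0], [-1, 2, 0], [-34, 34, -17]].
Row 1: (-1)·2 + (2)·y + (0)·z = 0
Row 2: (-1)·2 + (2)·y + (0)·z = 0
Row 3: (-34)·2 + (34)·y + (-17)·z = 0
Solving gives y = 1, z = -2.
Check: G·(2, 1, -2) = (16, 8, -16) = 8·(2, 1, -2).

1, -2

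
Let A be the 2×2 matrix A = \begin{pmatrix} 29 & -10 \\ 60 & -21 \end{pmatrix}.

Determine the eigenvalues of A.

det(A - μI) = (29 - μ)(-21 - μ) - (-10)·(60) = μ^2 - 8μ - 9.
This factors as (μ + 1)·(μ - 9) = 0.
Eigenvalues: -1, 9.

-1, 9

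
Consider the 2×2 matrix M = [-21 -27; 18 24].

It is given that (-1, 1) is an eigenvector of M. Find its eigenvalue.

Compute Mv: M·(-1, 1) = (-6, 6).
Since Mv = λv, compare component 1: -6 = λ·-1, so λ = 6.

6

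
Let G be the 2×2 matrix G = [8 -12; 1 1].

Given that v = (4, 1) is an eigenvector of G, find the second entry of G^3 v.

125

First find the eigenvalue: Gv = (20, 5) = 5·(4, 1), so λ = 5.
Then G^3 v = λ^3·v = 5^3·(4, 1) = 125·(4, 1) = (500, 125).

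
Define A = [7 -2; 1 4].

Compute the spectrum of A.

5, 6

det(A - rI) = (7 - r)(4 - r) - (-2)·(1) = r^2 - 11r + 30.
This factors as (r - 5)·(r - 6) = 0.
Eigenvalues: 5, 6.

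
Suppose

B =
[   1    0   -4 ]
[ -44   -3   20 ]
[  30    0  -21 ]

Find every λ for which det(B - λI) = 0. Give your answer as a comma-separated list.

-11, -9, -3

The characteristic polynomial is p(lambda) = det(lambda·I - B).
Cofactor expansion gives p(lambda) = lambda^3 + 23·lambda^2 + 159·lambda + 297.
Try lambda = -3: p(-3) = 0, so -3 is a root.
Dividing by (lambda + 3) leaves lambda^2 + 20·lambda + 99.
The quadratic factors as (lambda + 11)·(lambda + 9).
Eigenvalues: -11, -9, -3.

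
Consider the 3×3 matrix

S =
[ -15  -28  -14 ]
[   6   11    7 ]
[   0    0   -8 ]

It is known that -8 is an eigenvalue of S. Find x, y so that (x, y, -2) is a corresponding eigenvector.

-4, 2

We need (S + 8I)v = 0.
S + 8I = [[-7, -28, -14], [6, 19, 7], [0, 0, 0]].
Row 1: (-7)·x + (-28)·y + (-14)·-2 = 0
Row 2: (6)·x + (19)·y + (7)·-2 = 0
Row 3: (0)·x + (0)·y + (0)·-2 = 0
Solving gives x = -4, y = 2.
Check: S·(-4, 2, -2) = (32, -16, 16) = -8·(-4, 2, -2).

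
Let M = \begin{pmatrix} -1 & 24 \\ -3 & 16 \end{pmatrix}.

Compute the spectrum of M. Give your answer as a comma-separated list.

7, 8

det(M - lambda·I) = (-1 - lambda)(16 - lambda) - (24)·(-3) = lambda^2 - 15·lambda + 56.
This factors as (lambda - 7)·(lambda - 8) = 0.
Eigenvalues: 7, 8.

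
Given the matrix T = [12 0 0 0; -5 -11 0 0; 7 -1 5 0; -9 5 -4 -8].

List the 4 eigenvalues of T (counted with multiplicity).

-11, -8, 5, 12

T is lower triangular, so its eigenvalues are the diagonal entries.
Diagonal: 12, -11, 5, -8.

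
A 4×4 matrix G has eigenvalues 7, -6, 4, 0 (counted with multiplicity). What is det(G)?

0

det(G) is the product of the eigenvalues: (7) · (-6) · (4) · (0) = 0.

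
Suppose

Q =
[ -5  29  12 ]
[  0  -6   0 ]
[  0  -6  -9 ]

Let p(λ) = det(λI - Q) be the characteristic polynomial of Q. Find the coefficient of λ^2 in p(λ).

The coefficient of λ^2 of det(λI - Q) is −trace(Q).
trace(Q) = (-5) + (-6) + (-9) = -20, so the coefficient is 20.

20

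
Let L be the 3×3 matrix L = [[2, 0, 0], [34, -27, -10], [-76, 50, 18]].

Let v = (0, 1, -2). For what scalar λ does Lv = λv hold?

Compute Lv: L·(0, 1, -2) = (0, -7, 14).
Since Lv = λv, compare component 2: -7 = λ·1, so λ = -7.

-7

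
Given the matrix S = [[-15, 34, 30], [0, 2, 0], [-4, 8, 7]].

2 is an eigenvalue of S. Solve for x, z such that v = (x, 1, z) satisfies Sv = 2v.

We need (S - 2I)v = 0.
S - 2I = [[-17, 34, 30], [0, 0, 0], [-4, 8, 5]].
Row 1: (-17)·x + (34)·1 + (30)·z = 0
Row 2: (0)·x + (0)·1 + (0)·z = 0
Row 3: (-4)·x + (8)·1 + (5)·z = 0
Solving gives x = 2, z = 0.
Check: S·(2, 1, 0) = (4, 2, 0) = 2·(2, 1, 0).

2, 0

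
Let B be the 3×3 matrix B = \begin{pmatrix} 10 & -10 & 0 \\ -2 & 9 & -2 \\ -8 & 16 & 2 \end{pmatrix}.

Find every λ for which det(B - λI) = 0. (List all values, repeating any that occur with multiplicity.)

5, 6, 10

Set up det(μI - B) = 0.
Expanding along the first row, p(μ) = μ^3 - 21μ^2 + 140μ - 300.
Since p(6) = 0, μ = 6 is a root.
Dividing by (μ - 6) leaves μ^2 - 15μ + 50.
The quadratic factors as (μ - 5)·(μ - 10).
Eigenvalues: 5, 6, 10.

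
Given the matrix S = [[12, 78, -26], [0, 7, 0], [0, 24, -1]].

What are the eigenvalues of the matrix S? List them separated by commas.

Compute the characteristic polynomial p(s) = det(sI - S).
Cofactor expansion gives p(s) = s^3 - 18s^2 + 65s + 84.
Rational-root test: s = -1 gives p(-1) = 0.
Dividing by (s + 1) leaves s^2 - 19s + 84.
The quadratic factors as (s - 7)·(s - 12).
Eigenvalues: -1, 7, 12.

-1, 7, 12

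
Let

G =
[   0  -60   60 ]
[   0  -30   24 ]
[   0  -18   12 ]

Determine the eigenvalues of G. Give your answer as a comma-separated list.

-12, -6, 0

Set up det(λI - G) = 0.
Expanding the 3×3 determinant: p(λ) = λ^3 + 18λ^2 + 72λ.
Rational-root test: λ = -12 gives p(-12) = 0.
Dividing by (λ + 12) leaves λ^2 + 6λ.
The quadratic factors as (λ + 6)·λ.
Eigenvalues: -12, -6, 0.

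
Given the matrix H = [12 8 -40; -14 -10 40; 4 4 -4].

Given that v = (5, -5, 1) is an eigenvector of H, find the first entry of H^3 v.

First find the eigenvalue: Hv = (-20, 20, -4) = -4·(5, -5, 1), so λ = -4.
Then H^3 v = λ^3·v = (-4)^3·(5, -5, 1) = -64·(5, -5, 1) = (-320, 320, -64).

-320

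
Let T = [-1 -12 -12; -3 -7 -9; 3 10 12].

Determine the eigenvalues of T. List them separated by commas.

-1, 2, 3

The characteristic polynomial is p(r) = det(rI - T).
Cofactor expansion gives p(r) = r^3 - 4r^2 + r + 6.
Since p(-1) = 0, r = -1 is a root.
Dividing by (r + 1) leaves r^2 - 5r + 6.
The quadratic factors as (r - 2)·(r - 3).
Eigenvalues: -1, 2, 3.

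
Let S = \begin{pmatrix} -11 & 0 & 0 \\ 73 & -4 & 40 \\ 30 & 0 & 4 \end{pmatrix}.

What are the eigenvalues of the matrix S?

Compute the characteristic polynomial p(lambda) = det(lambda·I - S).
Expanding the 3×3 determinant: p(lambda) = lambda^3 + 11·lambda^2 - 16·lambda - 176.
Since p(4) = 0, lambda = 4 is a root.
Factor out (lambda - 4): p(lambda) = (lambda - 4)·(lambda^2 + 15·lambda + 44).
The quadratic factors as (lambda + 11)·(lambda + 4).
Eigenvalues: -11, -4, 4.

-11, -4, 4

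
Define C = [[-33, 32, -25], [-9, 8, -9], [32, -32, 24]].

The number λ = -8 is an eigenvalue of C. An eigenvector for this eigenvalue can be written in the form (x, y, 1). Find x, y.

We need (C + 8I)v = 0.
C + 8I = [[-25, 32, -25], [-9, 16, -9], [32, -32, 32]].
Row 1: (-25)·x + (32)·y + (-25)·1 = 0
Row 2: (-9)·x + (16)·y + (-9)·1 = 0
Row 3: (32)·x + (-32)·y + (32)·1 = 0
Solving gives x = -1, y = 0.
Check: C·(-1, 0, 1) = (8, 0, -8) = -8·(-1, 0, 1).

-1, 0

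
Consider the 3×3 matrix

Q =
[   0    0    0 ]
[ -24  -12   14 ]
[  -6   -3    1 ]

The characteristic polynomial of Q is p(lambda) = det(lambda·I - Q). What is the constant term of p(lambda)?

p(lambda) = lambda^3 + 11·lambda^2 + 30·lambda.
The constant term is 0.

0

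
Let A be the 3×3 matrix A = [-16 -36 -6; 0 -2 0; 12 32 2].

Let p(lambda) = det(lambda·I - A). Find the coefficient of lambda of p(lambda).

p(lambda) = lambda^3 + 16·lambda^2 + 68·lambda + 80.
The coefficient of lambda is 68.

68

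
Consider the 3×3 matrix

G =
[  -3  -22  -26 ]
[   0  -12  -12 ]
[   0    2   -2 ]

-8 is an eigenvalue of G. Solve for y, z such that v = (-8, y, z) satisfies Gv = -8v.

-3, 1

We need (G + 8I)v = 0.
G + 8I = [[5, -22, -26], [0, -4, -12], [0, 2, 6]].
Row 1: (5)·-8 + (-22)·y + (-26)·z = 0
Row 2: (0)·-8 + (-4)·y + (-12)·z = 0
Row 3: (0)·-8 + (2)·y + (6)·z = 0
Solving gives y = -3, z = 1.
Check: G·(-8, -3, 1) = (64, 24, -8) = -8·(-8, -3, 1).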